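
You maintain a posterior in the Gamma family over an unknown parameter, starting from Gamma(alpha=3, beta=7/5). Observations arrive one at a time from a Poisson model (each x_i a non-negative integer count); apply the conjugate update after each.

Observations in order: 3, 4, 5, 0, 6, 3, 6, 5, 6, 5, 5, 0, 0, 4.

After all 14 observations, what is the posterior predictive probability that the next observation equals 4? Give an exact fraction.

7576737308762122830982001764890532564128174904195110753868184846810125026651834982847072668494261384233352221875/41113769334186032335496672968819425590777926149871161986671049444493390131528181747132420821722390040069468585984

obs 1: x=3 → posterior Gamma(6, 12/5)
obs 2: x=4 → posterior Gamma(10, 17/5)
obs 3: x=5 → posterior Gamma(15, 22/5)
obs 4: x=0 → posterior Gamma(15, 27/5)
obs 5: x=6 → posterior Gamma(21, 32/5)
obs 6: x=3 → posterior Gamma(24, 37/5)
obs 7: x=6 → posterior Gamma(30, 42/5)
obs 8: x=5 → posterior Gamma(35, 47/5)
obs 9: x=6 → posterior Gamma(41, 52/5)
obs 10: x=5 → posterior Gamma(46, 57/5)
obs 11: x=5 → posterior Gamma(51, 62/5)
obs 12: x=0 → posterior Gamma(51, 67/5)
obs 13: x=0 → posterior Gamma(51, 72/5)
obs 14: x=4 → posterior Gamma(55, 77/5)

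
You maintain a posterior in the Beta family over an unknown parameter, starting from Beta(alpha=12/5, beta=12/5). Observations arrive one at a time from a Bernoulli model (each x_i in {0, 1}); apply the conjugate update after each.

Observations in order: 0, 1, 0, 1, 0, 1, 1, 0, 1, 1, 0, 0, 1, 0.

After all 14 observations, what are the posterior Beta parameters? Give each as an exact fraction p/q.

obs 1: x=0 → posterior Beta(12/5, 17/5)
obs 2: x=1 → posterior Beta(17/5, 17/5)
obs 3: x=0 → posterior Beta(17/5, 22/5)
obs 4: x=1 → posterior Beta(22/5, 22/5)
obs 5: x=0 → posterior Beta(22/5, 27/5)
obs 6: x=1 → posterior Beta(27/5, 27/5)
obs 7: x=1 → posterior Beta(32/5, 27/5)
obs 8: x=0 → posterior Beta(32/5, 32/5)
obs 9: x=1 → posterior Beta(37/5, 32/5)
obs 10: x=1 → posterior Beta(42/5, 32/5)
obs 11: x=0 → posterior Beta(42/5, 37/5)
obs 12: x=0 → posterior Beta(42/5, 42/5)
obs 13: x=1 → posterior Beta(47/5, 42/5)
obs 14: x=0 → posterior Beta(47/5, 47/5)

alpha=47/5, beta=47/5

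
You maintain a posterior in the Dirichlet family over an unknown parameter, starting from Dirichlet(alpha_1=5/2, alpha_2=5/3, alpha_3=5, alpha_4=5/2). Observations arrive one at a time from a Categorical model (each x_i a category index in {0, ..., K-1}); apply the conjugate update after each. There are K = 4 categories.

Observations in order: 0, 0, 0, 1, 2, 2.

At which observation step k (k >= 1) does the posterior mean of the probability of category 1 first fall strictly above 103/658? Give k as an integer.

obs 1: x=0 → posterior Dirichlet(7/2, 5/3, 5, 5/2)
obs 2: x=0 → posterior Dirichlet(9/2, 5/3, 5, 5/2)
obs 3: x=0 → posterior Dirichlet(11/2, 5/3, 5, 5/2)
obs 4: x=1 → posterior Dirichlet(11/2, 8/3, 5, 5/2)
obs 5: x=2 → posterior Dirichlet(11/2, 8/3, 6, 5/2)
obs 6: x=2 → posterior Dirichlet(11/2, 8/3, 7, 5/2)

k = 4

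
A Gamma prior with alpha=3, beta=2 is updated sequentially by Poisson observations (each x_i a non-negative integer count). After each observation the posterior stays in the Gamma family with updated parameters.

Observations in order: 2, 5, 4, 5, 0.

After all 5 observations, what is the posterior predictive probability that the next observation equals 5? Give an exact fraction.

383561424092620888807/4722366482869645213696

obs 1: x=2 → posterior Gamma(5, 3)
obs 2: x=5 → posterior Gamma(10, 4)
obs 3: x=4 → posterior Gamma(14, 5)
obs 4: x=5 → posterior Gamma(19, 6)
obs 5: x=0 → posterior Gamma(19, 7)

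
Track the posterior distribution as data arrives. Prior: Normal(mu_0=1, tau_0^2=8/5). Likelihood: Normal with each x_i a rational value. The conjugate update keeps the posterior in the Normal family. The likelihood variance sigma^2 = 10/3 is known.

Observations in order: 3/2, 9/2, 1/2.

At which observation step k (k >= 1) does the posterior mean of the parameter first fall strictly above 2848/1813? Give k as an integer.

obs 1: x=3/2 → posterior Normal(43/37, 40/37)
obs 2: x=9/2 → posterior Normal(97/49, 40/49)
obs 3: x=1/2 → posterior Normal(103/61, 40/61)

k = 2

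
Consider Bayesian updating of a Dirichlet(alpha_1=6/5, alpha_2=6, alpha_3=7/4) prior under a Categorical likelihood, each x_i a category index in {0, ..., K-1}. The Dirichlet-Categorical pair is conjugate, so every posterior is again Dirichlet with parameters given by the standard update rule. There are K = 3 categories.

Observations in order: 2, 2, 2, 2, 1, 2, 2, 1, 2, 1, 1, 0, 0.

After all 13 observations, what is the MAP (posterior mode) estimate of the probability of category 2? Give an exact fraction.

155/379

obs 1: x=2 → posterior Dirichlet(6/5, 6, 11/4)
obs 2: x=2 → posterior Dirichlet(6/5, 6, 15/4)
obs 3: x=2 → posterior Dirichlet(6/5, 6, 19/4)
obs 4: x=2 → posterior Dirichlet(6/5, 6, 23/4)
obs 5: x=1 → posterior Dirichlet(6/5, 7, 23/4)
obs 6: x=2 → posterior Dirichlet(6/5, 7, 27/4)
obs 7: x=2 → posterior Dirichlet(6/5, 7, 31/4)
obs 8: x=1 → posterior Dirichlet(6/5, 8, 31/4)
obs 9: x=2 → posterior Dirichlet(6/5, 8, 35/4)
obs 10: x=1 → posterior Dirichlet(6/5, 9, 35/4)
obs 11: x=1 → posterior Dirichlet(6/5, 10, 35/4)
obs 12: x=0 → posterior Dirichlet(11/5, 10, 35/4)
obs 13: x=0 → posterior Dirichlet(16/5, 10, 35/4)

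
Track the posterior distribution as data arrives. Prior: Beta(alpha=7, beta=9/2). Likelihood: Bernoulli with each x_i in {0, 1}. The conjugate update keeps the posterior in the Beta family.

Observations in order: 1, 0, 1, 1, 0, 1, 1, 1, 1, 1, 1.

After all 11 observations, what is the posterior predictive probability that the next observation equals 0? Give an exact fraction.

obs 1: x=1 → posterior Beta(8, 9/2)
obs 2: x=0 → posterior Beta(8, 11/2)
obs 3: x=1 → posterior Beta(9, 11/2)
obs 4: x=1 → posterior Beta(10, 11/2)
obs 5: x=0 → posterior Beta(10, 13/2)
obs 6: x=1 → posterior Beta(11, 13/2)
obs 7: x=1 → posterior Beta(12, 13/2)
obs 8: x=1 → posterior Beta(13, 13/2)
obs 9: x=1 → posterior Beta(14, 13/2)
obs 10: x=1 → posterior Beta(15, 13/2)
obs 11: x=1 → posterior Beta(16, 13/2)

13/45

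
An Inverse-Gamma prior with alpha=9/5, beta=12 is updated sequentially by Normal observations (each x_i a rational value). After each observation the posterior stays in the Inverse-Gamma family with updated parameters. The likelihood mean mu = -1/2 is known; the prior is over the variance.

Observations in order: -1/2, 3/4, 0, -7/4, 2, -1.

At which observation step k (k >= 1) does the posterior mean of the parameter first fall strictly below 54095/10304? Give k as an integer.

obs 1: x=-1/2 → posterior Inverse-Gamma(23/10, 12)
obs 2: x=3/4 → posterior Inverse-Gamma(14/5, 409/32)
obs 3: x=0 → posterior Inverse-Gamma(33/10, 413/32)
obs 4: x=-7/4 → posterior Inverse-Gamma(19/5, 219/16)
obs 5: x=2 → posterior Inverse-Gamma(43/10, 269/16)
obs 6: x=-1 → posterior Inverse-Gamma(24/5, 271/16)

k = 4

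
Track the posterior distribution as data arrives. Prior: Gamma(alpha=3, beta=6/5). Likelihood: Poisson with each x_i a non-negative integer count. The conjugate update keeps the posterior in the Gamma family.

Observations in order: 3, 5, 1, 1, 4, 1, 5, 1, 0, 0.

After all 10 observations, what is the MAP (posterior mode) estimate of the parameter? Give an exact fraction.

obs 1: x=3 → posterior Gamma(6, 11/5)
obs 2: x=5 → posterior Gamma(11, 16/5)
obs 3: x=1 → posterior Gamma(12, 21/5)
obs 4: x=1 → posterior Gamma(13, 26/5)
obs 5: x=4 → posterior Gamma(17, 31/5)
obs 6: x=1 → posterior Gamma(18, 36/5)
obs 7: x=5 → posterior Gamma(23, 41/5)
obs 8: x=1 → posterior Gamma(24, 46/5)
obs 9: x=0 → posterior Gamma(24, 51/5)
obs 10: x=0 → posterior Gamma(24, 56/5)

115/56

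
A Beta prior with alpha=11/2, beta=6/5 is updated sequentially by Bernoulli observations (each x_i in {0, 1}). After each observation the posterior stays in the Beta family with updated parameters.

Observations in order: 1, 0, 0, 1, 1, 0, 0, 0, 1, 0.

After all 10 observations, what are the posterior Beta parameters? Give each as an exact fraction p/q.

alpha=19/2, beta=36/5

obs 1: x=1 → posterior Beta(13/2, 6/5)
obs 2: x=0 → posterior Beta(13/2, 11/5)
obs 3: x=0 → posterior Beta(13/2, 16/5)
obs 4: x=1 → posterior Beta(15/2, 16/5)
obs 5: x=1 → posterior Beta(17/2, 16/5)
obs 6: x=0 → posterior Beta(17/2, 21/5)
obs 7: x=0 → posterior Beta(17/2, 26/5)
obs 8: x=0 → posterior Beta(17/2, 31/5)
obs 9: x=1 → posterior Beta(19/2, 31/5)
obs 10: x=0 → posterior Beta(19/2, 36/5)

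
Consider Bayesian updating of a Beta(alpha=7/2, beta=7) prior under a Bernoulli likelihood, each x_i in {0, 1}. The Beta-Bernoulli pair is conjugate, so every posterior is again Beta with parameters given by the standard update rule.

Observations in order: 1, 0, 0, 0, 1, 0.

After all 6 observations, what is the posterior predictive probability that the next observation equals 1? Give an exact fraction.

1/3

obs 1: x=1 → posterior Beta(9/2, 7)
obs 2: x=0 → posterior Beta(9/2, 8)
obs 3: x=0 → posterior Beta(9/2, 9)
obs 4: x=0 → posterior Beta(9/2, 10)
obs 5: x=1 → posterior Beta(11/2, 10)
obs 6: x=0 → posterior Beta(11/2, 11)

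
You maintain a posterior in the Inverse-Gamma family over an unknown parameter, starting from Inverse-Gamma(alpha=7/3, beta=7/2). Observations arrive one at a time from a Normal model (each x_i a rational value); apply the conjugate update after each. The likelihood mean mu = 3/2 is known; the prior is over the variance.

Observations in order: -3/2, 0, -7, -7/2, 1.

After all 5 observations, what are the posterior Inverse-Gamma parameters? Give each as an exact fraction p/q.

obs 1: x=-3/2 → posterior Inverse-Gamma(17/6, 8)
obs 2: x=0 → posterior Inverse-Gamma(10/3, 73/8)
obs 3: x=-7 → posterior Inverse-Gamma(23/6, 181/4)
obs 4: x=-7/2 → posterior Inverse-Gamma(13/3, 231/4)
obs 5: x=1 → posterior Inverse-Gamma(29/6, 463/8)

alpha=29/6, beta=463/8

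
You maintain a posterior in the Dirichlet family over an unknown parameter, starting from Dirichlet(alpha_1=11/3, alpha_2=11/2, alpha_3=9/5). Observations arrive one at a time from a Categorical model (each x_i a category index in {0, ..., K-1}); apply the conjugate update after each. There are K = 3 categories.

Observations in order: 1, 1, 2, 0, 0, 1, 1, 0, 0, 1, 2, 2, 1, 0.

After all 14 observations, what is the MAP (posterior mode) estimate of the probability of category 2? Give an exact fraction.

114/659

obs 1: x=1 → posterior Dirichlet(11/3, 13/2, 9/5)
obs 2: x=1 → posterior Dirichlet(11/3, 15/2, 9/5)
obs 3: x=2 → posterior Dirichlet(11/3, 15/2, 14/5)
obs 4: x=0 → posterior Dirichlet(14/3, 15/2, 14/5)
obs 5: x=0 → posterior Dirichlet(17/3, 15/2, 14/5)
obs 6: x=1 → posterior Dirichlet(17/3, 17/2, 14/5)
obs 7: x=1 → posterior Dirichlet(17/3, 19/2, 14/5)
obs 8: x=0 → posterior Dirichlet(20/3, 19/2, 14/5)
obs 9: x=0 → posterior Dirichlet(23/3, 19/2, 14/5)
obs 10: x=1 → posterior Dirichlet(23/3, 21/2, 14/5)
obs 11: x=2 → posterior Dirichlet(23/3, 21/2, 19/5)
obs 12: x=2 → posterior Dirichlet(23/3, 21/2, 24/5)
obs 13: x=1 → posterior Dirichlet(23/3, 23/2, 24/5)
obs 14: x=0 → posterior Dirichlet(26/3, 23/2, 24/5)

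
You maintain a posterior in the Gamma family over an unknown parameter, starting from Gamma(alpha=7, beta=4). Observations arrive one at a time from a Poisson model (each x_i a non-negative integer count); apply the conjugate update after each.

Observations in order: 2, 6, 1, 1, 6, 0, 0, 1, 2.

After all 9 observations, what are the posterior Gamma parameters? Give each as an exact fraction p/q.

obs 1: x=2 → posterior Gamma(9, 5)
obs 2: x=6 → posterior Gamma(15, 6)
obs 3: x=1 → posterior Gamma(16, 7)
obs 4: x=1 → posterior Gamma(17, 8)
obs 5: x=6 → posterior Gamma(23, 9)
obs 6: x=0 → posterior Gamma(23, 10)
obs 7: x=0 → posterior Gamma(23, 11)
obs 8: x=1 → posterior Gamma(24, 12)
obs 9: x=2 → posterior Gamma(26, 13)

alpha=26, beta=13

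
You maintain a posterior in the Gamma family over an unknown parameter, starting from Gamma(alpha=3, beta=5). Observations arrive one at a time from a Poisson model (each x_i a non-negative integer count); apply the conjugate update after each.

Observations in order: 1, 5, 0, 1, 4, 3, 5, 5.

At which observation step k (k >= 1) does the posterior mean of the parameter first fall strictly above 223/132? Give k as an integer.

obs 1: x=1 → posterior Gamma(4, 6)
obs 2: x=5 → posterior Gamma(9, 7)
obs 3: x=0 → posterior Gamma(9, 8)
obs 4: x=1 → posterior Gamma(10, 9)
obs 5: x=4 → posterior Gamma(14, 10)
obs 6: x=3 → posterior Gamma(17, 11)
obs 7: x=5 → posterior Gamma(22, 12)
obs 8: x=5 → posterior Gamma(27, 13)

k = 7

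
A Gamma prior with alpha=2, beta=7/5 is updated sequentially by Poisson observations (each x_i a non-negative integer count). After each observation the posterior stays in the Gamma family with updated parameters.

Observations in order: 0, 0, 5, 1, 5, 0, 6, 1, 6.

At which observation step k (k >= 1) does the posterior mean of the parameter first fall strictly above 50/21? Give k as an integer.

obs 1: x=0 → posterior Gamma(2, 12/5)
obs 2: x=0 → posterior Gamma(2, 17/5)
obs 3: x=5 → posterior Gamma(7, 22/5)
obs 4: x=1 → posterior Gamma(8, 27/5)
obs 5: x=5 → posterior Gamma(13, 32/5)
obs 6: x=0 → posterior Gamma(13, 37/5)
obs 7: x=6 → posterior Gamma(19, 42/5)
obs 8: x=1 → posterior Gamma(20, 47/5)
obs 9: x=6 → posterior Gamma(26, 52/5)

k = 9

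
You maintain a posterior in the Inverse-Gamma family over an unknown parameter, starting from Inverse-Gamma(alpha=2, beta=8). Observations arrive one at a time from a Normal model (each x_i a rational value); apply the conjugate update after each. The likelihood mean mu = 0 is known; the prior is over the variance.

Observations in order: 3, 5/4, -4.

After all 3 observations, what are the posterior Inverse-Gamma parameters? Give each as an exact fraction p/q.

obs 1: x=3 → posterior Inverse-Gamma(5/2, 25/2)
obs 2: x=5/4 → posterior Inverse-Gamma(3, 425/32)
obs 3: x=-4 → posterior Inverse-Gamma(7/2, 681/32)

alpha=7/2, beta=681/32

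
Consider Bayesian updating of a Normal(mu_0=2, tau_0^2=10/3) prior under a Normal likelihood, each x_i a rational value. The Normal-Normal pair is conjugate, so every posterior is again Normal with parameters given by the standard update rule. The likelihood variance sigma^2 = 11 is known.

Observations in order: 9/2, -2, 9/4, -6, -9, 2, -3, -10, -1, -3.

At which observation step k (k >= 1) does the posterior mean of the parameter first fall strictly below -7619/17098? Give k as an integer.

k = 7

obs 1: x=9/2 → posterior Normal(111/43, 110/43)
obs 2: x=-2 → posterior Normal(91/53, 110/53)
obs 3: x=9/4 → posterior Normal(227/126, 110/63)
obs 4: x=-6 → posterior Normal(107/146, 110/73)
obs 5: x=-9 → posterior Normal(-73/166, 110/83)
obs 6: x=2 → posterior Normal(-11/62, 110/93)
obs 7: x=-3 → posterior Normal(-93/206, 110/103)
obs 8: x=-10 → posterior Normal(-293/226, 110/113)
obs 9: x=-1 → posterior Normal(-313/246, 110/123)
obs 10: x=-3 → posterior Normal(-373/266, 110/133)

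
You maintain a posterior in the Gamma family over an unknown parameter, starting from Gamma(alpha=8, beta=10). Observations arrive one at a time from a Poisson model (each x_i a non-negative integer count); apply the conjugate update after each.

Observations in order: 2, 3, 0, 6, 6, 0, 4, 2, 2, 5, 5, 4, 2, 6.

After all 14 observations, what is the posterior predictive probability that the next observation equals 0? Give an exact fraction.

8158649840669226132591906742906656359102984312253998873736639915052838682624/77037197775489434122239117703397092741524065928615527809597551822662353515625

obs 1: x=2 → posterior Gamma(10, 11)
obs 2: x=3 → posterior Gamma(13, 12)
obs 3: x=0 → posterior Gamma(13, 13)
obs 4: x=6 → posterior Gamma(19, 14)
obs 5: x=6 → posterior Gamma(25, 15)
obs 6: x=0 → posterior Gamma(25, 16)
obs 7: x=4 → posterior Gamma(29, 17)
obs 8: x=2 → posterior Gamma(31, 18)
obs 9: x=2 → posterior Gamma(33, 19)
obs 10: x=5 → posterior Gamma(38, 20)
obs 11: x=5 → posterior Gamma(43, 21)
obs 12: x=4 → posterior Gamma(47, 22)
obs 13: x=2 → posterior Gamma(49, 23)
obs 14: x=6 → posterior Gamma(55, 24)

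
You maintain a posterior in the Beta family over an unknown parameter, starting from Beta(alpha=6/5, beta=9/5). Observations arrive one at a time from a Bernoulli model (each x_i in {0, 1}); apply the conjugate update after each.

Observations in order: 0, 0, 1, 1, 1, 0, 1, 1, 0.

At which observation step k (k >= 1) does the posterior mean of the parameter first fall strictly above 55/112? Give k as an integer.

obs 1: x=0 → posterior Beta(6/5, 14/5)
obs 2: x=0 → posterior Beta(6/5, 19/5)
obs 3: x=1 → posterior Beta(11/5, 19/5)
obs 4: x=1 → posterior Beta(16/5, 19/5)
obs 5: x=1 → posterior Beta(21/5, 19/5)
obs 6: x=0 → posterior Beta(21/5, 24/5)
obs 7: x=1 → posterior Beta(26/5, 24/5)
obs 8: x=1 → posterior Beta(31/5, 24/5)
obs 9: x=0 → posterior Beta(31/5, 29/5)

k = 5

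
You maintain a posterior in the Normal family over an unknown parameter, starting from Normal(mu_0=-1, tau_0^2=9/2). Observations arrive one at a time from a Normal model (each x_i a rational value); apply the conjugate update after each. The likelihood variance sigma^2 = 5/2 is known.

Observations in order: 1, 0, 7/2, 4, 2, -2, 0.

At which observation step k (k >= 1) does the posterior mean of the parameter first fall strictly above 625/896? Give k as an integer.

k = 3

obs 1: x=1 → posterior Normal(2/7, 45/28)
obs 2: x=0 → posterior Normal(4/23, 45/46)
obs 3: x=7/2 → posterior Normal(71/64, 45/64)
obs 4: x=4 → posterior Normal(143/82, 45/82)
obs 5: x=2 → posterior Normal(179/100, 9/20)
obs 6: x=-2 → posterior Normal(143/118, 45/118)
obs 7: x=0 → posterior Normal(143/136, 45/136)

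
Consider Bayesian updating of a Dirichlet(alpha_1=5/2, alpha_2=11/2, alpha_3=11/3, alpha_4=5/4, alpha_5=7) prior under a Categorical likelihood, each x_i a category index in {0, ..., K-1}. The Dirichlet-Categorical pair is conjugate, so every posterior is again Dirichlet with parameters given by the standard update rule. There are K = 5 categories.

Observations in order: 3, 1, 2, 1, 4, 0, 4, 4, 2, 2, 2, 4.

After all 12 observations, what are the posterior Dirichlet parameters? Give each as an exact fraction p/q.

obs 1: x=3 → posterior Dirichlet(5/2, 11/2, 11/3, 9/4, 7)
obs 2: x=1 → posterior Dirichlet(5/2, 13/2, 11/3, 9/4, 7)
obs 3: x=2 → posterior Dirichlet(5/2, 13/2, 14/3, 9/4, 7)
obs 4: x=1 → posterior Dirichlet(5/2, 15/2, 14/3, 9/4, 7)
obs 5: x=4 → posterior Dirichlet(5/2, 15/2, 14/3, 9/4, 8)
obs 6: x=0 → posterior Dirichlet(7/2, 15/2, 14/3, 9/4, 8)
obs 7: x=4 → posterior Dirichlet(7/2, 15/2, 14/3, 9/4, 9)
obs 8: x=4 → posterior Dirichlet(7/2, 15/2, 14/3, 9/4, 10)
obs 9: x=2 → posterior Dirichlet(7/2, 15/2, 17/3, 9/4, 10)
obs 10: x=2 → posterior Dirichlet(7/2, 15/2, 20/3, 9/4, 10)
obs 11: x=2 → posterior Dirichlet(7/2, 15/2, 23/3, 9/4, 10)
obs 12: x=4 → posterior Dirichlet(7/2, 15/2, 23/3, 9/4, 11)

alpha_1=7/2, alpha_2=15/2, alpha_3=23/3, alpha_4=9/4, alpha_5=11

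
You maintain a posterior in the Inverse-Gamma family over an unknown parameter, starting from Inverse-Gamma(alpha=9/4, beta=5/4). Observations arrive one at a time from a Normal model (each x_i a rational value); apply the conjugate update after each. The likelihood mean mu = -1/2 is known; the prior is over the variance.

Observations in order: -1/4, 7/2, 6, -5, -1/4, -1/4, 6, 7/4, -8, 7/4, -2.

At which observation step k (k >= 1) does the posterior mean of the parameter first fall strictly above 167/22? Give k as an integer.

obs 1: x=-1/4 → posterior Inverse-Gamma(11/4, 41/32)
obs 2: x=7/2 → posterior Inverse-Gamma(13/4, 297/32)
obs 3: x=6 → posterior Inverse-Gamma(15/4, 973/32)
obs 4: x=-5 → posterior Inverse-Gamma(17/4, 1297/32)
obs 5: x=-1/4 → posterior Inverse-Gamma(19/4, 649/16)
obs 6: x=-1/4 → posterior Inverse-Gamma(21/4, 1299/32)
obs 7: x=6 → posterior Inverse-Gamma(23/4, 1975/32)
obs 8: x=7/4 → posterior Inverse-Gamma(25/4, 257/4)
obs 9: x=-8 → posterior Inverse-Gamma(27/4, 739/8)
obs 10: x=7/4 → posterior Inverse-Gamma(29/4, 3037/32)
obs 11: x=-2 → posterior Inverse-Gamma(31/4, 3073/32)

k = 3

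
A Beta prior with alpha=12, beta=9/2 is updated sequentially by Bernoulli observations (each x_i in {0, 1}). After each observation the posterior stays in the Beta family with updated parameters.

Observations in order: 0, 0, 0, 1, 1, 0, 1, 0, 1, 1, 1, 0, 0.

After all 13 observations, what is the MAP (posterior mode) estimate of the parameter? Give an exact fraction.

obs 1: x=0 → posterior Beta(12, 11/2)
obs 2: x=0 → posterior Beta(12, 13/2)
obs 3: x=0 → posterior Beta(12, 15/2)
obs 4: x=1 → posterior Beta(13, 15/2)
obs 5: x=1 → posterior Beta(14, 15/2)
obs 6: x=0 → posterior Beta(14, 17/2)
obs 7: x=1 → posterior Beta(15, 17/2)
obs 8: x=0 → posterior Beta(15, 19/2)
obs 9: x=1 → posterior Beta(16, 19/2)
obs 10: x=1 → posterior Beta(17, 19/2)
obs 11: x=1 → posterior Beta(18, 19/2)
obs 12: x=0 → posterior Beta(18, 21/2)
obs 13: x=0 → posterior Beta(18, 23/2)

34/55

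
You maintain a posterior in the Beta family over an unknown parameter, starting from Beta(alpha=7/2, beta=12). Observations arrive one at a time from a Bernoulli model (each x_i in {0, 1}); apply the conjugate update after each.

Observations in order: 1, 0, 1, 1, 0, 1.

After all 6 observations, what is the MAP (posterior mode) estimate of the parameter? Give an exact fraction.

obs 1: x=1 → posterior Beta(9/2, 12)
obs 2: x=0 → posterior Beta(9/2, 13)
obs 3: x=1 → posterior Beta(11/2, 13)
obs 4: x=1 → posterior Beta(13/2, 13)
obs 5: x=0 → posterior Beta(13/2, 14)
obs 6: x=1 → posterior Beta(15/2, 14)

1/3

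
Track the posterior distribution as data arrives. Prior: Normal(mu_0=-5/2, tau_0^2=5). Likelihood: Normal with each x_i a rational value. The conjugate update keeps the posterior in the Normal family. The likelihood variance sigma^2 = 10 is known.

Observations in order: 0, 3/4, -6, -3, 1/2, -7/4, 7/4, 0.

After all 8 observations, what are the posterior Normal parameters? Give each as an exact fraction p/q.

mu_0=-51/40, tau_0^2=1

obs 1: x=0 → posterior Normal(-5/3, 10/3)
obs 2: x=3/4 → posterior Normal(-17/16, 5/2)
obs 3: x=-6 → posterior Normal(-41/20, 2)
obs 4: x=-3 → posterior Normal(-53/24, 5/3)
obs 5: x=1/2 → posterior Normal(-51/28, 10/7)
obs 6: x=-7/4 → posterior Normal(-29/16, 5/4)
obs 7: x=7/4 → posterior Normal(-17/12, 10/9)
obs 8: x=0 → posterior Normal(-51/40, 1)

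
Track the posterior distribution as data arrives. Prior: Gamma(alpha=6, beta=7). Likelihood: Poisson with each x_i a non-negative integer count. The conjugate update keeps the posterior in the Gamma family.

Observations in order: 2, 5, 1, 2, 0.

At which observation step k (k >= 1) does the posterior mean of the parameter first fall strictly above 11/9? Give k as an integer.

obs 1: x=2 → posterior Gamma(8, 8)
obs 2: x=5 → posterior Gamma(13, 9)
obs 3: x=1 → posterior Gamma(14, 10)
obs 4: x=2 → posterior Gamma(16, 11)
obs 5: x=0 → posterior Gamma(16, 12)

k = 2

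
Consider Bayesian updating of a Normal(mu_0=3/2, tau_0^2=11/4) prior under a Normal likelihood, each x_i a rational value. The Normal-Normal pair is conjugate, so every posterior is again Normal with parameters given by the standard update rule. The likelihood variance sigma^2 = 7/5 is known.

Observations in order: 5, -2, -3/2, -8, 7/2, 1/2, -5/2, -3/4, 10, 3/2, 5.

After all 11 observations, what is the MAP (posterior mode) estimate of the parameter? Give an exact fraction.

2533/2532

obs 1: x=5 → posterior Normal(317/83, 77/83)
obs 2: x=-2 → posterior Normal(3/2, 77/138)
obs 3: x=-3/2 → posterior Normal(249/386, 77/193)
obs 4: x=-8 → posterior Normal(-631/496, 77/248)
obs 5: x=7/2 → posterior Normal(-41/101, 77/303)
obs 6: x=1/2 → posterior Normal(-191/716, 77/358)
obs 7: x=-5/2 → posterior Normal(-233/413, 11/59)
obs 8: x=-3/4 → posterior Normal(-1097/1872, 77/468)
obs 9: x=10 → posterior Normal(1103/2092, 77/523)
obs 10: x=3/2 → posterior Normal(1433/2312, 77/578)
obs 11: x=5 → posterior Normal(2533/2532, 77/633)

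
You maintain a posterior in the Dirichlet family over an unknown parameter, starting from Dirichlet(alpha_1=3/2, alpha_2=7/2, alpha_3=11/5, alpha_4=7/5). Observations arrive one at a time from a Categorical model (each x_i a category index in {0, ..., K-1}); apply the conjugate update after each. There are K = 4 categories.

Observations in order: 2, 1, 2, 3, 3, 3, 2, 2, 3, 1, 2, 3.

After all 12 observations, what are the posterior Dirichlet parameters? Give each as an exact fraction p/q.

alpha_1=3/2, alpha_2=11/2, alpha_3=36/5, alpha_4=32/5

obs 1: x=2 → posterior Dirichlet(3/2, 7/2, 16/5, 7/5)
obs 2: x=1 → posterior Dirichlet(3/2, 9/2, 16/5, 7/5)
obs 3: x=2 → posterior Dirichlet(3/2, 9/2, 21/5, 7/5)
obs 4: x=3 → posterior Dirichlet(3/2, 9/2, 21/5, 12/5)
obs 5: x=3 → posterior Dirichlet(3/2, 9/2, 21/5, 17/5)
obs 6: x=3 → posterior Dirichlet(3/2, 9/2, 21/5, 22/5)
obs 7: x=2 → posterior Dirichlet(3/2, 9/2, 26/5, 22/5)
obs 8: x=2 → posterior Dirichlet(3/2, 9/2, 31/5, 22/5)
obs 9: x=3 → posterior Dirichlet(3/2, 9/2, 31/5, 27/5)
obs 10: x=1 → posterior Dirichlet(3/2, 11/2, 31/5, 27/5)
obs 11: x=2 → posterior Dirichlet(3/2, 11/2, 36/5, 27/5)
obs 12: x=3 → posterior Dirichlet(3/2, 11/2, 36/5, 32/5)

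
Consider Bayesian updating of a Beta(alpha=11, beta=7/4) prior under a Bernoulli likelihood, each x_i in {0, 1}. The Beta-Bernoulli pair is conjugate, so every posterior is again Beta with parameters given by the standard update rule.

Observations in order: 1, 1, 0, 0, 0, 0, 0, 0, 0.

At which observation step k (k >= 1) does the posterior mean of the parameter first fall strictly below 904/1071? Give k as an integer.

obs 1: x=1 → posterior Beta(12, 7/4)
obs 2: x=1 → posterior Beta(13, 7/4)
obs 3: x=0 → posterior Beta(13, 11/4)
obs 4: x=0 → posterior Beta(13, 15/4)
obs 5: x=0 → posterior Beta(13, 19/4)
obs 6: x=0 → posterior Beta(13, 23/4)
obs 7: x=0 → posterior Beta(13, 27/4)
obs 8: x=0 → posterior Beta(13, 31/4)
obs 9: x=0 → posterior Beta(13, 35/4)

k = 3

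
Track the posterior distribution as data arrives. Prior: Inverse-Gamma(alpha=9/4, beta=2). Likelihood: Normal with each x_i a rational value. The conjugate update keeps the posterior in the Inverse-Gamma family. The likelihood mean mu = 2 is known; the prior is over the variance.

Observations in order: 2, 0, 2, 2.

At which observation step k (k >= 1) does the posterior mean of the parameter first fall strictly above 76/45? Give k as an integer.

obs 1: x=2 → posterior Inverse-Gamma(11/4, 2)
obs 2: x=0 → posterior Inverse-Gamma(13/4, 4)
obs 3: x=2 → posterior Inverse-Gamma(15/4, 4)
obs 4: x=2 → posterior Inverse-Gamma(17/4, 4)

k = 2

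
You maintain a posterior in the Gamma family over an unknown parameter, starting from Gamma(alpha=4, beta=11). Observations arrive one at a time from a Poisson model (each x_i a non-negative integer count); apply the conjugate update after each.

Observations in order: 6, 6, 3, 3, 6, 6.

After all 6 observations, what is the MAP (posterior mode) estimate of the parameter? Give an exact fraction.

33/17

obs 1: x=6 → posterior Gamma(10, 12)
obs 2: x=6 → posterior Gamma(16, 13)
obs 3: x=3 → posterior Gamma(19, 14)
obs 4: x=3 → posterior Gamma(22, 15)
obs 5: x=6 → posterior Gamma(28, 16)
obs 6: x=6 → posterior Gamma(34, 17)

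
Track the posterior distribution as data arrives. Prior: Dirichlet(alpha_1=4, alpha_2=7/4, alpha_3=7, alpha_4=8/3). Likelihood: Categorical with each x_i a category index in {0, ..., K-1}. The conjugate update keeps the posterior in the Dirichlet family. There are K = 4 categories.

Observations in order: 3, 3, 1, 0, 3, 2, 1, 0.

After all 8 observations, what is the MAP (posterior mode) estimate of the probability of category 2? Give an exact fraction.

84/233

obs 1: x=3 → posterior Dirichlet(4, 7/4, 7, 11/3)
obs 2: x=3 → posterior Dirichlet(4, 7/4, 7, 14/3)
obs 3: x=1 → posterior Dirichlet(4, 11/4, 7, 14/3)
obs 4: x=0 → posterior Dirichlet(5, 11/4, 7, 14/3)
obs 5: x=3 → posterior Dirichlet(5, 11/4, 7, 17/3)
obs 6: x=2 → posterior Dirichlet(5, 11/4, 8, 17/3)
obs 7: x=1 → posterior Dirichlet(5, 15/4, 8, 17/3)
obs 8: x=0 → posterior Dirichlet(6, 15/4, 8, 17/3)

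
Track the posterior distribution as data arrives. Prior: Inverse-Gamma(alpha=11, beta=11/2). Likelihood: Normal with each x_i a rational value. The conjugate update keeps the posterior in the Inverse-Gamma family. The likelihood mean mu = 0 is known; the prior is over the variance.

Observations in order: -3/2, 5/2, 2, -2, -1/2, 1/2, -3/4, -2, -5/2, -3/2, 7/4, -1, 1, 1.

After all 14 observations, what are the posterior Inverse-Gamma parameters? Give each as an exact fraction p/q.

obs 1: x=-3/2 → posterior Inverse-Gamma(23/2, 53/8)
obs 2: x=5/2 → posterior Inverse-Gamma(12, 39/4)
obs 3: x=2 → posterior Inverse-Gamma(25/2, 47/4)
obs 4: x=-2 → posterior Inverse-Gamma(13, 55/4)
obs 5: x=-1/2 → posterior Inverse-Gamma(27/2, 111/8)
obs 6: x=1/2 → posterior Inverse-Gamma(14, 14)
obs 7: x=-3/4 → posterior Inverse-Gamma(29/2, 457/32)
obs 8: x=-2 → posterior Inverse-Gamma(15, 521/32)
obs 9: x=-5/2 → posterior Inverse-Gamma(31/2, 621/32)
obs 10: x=-3/2 → posterior Inverse-Gamma(16, 657/32)
obs 11: x=7/4 → posterior Inverse-Gamma(33/2, 353/16)
obs 12: x=-1 → posterior Inverse-Gamma(17, 361/16)
obs 13: x=1 → posterior Inverse-Gamma(35/2, 369/16)
obs 14: x=1 → posterior Inverse-Gamma(18, 377/16)

alpha=18, beta=377/16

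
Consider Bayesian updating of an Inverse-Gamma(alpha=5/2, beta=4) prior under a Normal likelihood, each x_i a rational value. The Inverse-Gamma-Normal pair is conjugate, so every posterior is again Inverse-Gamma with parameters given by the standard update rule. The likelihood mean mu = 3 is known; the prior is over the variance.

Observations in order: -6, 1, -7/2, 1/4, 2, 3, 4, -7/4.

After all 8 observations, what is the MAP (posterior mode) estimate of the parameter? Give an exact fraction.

1339/120

obs 1: x=-6 → posterior Inverse-Gamma(3, 89/2)
obs 2: x=1 → posterior Inverse-Gamma(7/2, 93/2)
obs 3: x=-7/2 → posterior Inverse-Gamma(4, 541/8)
obs 4: x=1/4 → posterior Inverse-Gamma(9/2, 2285/32)
obs 5: x=2 → posterior Inverse-Gamma(5, 2301/32)
obs 6: x=3 → posterior Inverse-Gamma(11/2, 2301/32)
obs 7: x=4 → posterior Inverse-Gamma(6, 2317/32)
obs 8: x=-7/4 → posterior Inverse-Gamma(13/2, 1339/16)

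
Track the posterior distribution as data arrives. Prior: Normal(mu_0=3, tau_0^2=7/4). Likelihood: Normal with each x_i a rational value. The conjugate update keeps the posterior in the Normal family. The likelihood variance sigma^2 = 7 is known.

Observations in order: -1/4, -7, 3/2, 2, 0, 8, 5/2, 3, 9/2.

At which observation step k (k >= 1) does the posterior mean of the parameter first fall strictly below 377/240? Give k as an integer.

k = 2

obs 1: x=-1/4 → posterior Normal(47/20, 7/5)
obs 2: x=-7 → posterior Normal(19/24, 7/6)
obs 3: x=3/2 → posterior Normal(25/28, 1)
obs 4: x=2 → posterior Normal(33/32, 7/8)
obs 5: x=0 → posterior Normal(11/12, 7/9)
obs 6: x=8 → posterior Normal(13/8, 7/10)
obs 7: x=5/2 → posterior Normal(75/44, 7/11)
obs 8: x=3 → posterior Normal(29/16, 7/12)
obs 9: x=9/2 → posterior Normal(105/52, 7/13)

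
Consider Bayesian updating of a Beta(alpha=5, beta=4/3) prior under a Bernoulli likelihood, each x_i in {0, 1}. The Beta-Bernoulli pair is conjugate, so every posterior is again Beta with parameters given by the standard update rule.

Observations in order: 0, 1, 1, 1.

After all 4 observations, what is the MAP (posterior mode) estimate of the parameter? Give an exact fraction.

21/25

obs 1: x=0 → posterior Beta(5, 7/3)
obs 2: x=1 → posterior Beta(6, 7/3)
obs 3: x=1 → posterior Beta(7, 7/3)
obs 4: x=1 → posterior Beta(8, 7/3)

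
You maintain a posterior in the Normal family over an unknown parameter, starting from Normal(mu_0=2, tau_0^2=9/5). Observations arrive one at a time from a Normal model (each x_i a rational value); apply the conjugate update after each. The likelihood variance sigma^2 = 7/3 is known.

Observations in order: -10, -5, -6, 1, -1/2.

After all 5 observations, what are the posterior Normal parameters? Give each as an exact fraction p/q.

obs 1: x=-10 → posterior Normal(-100/31, 63/62)
obs 2: x=-5 → posterior Normal(-335/89, 63/89)
obs 3: x=-6 → posterior Normal(-497/116, 63/116)
obs 4: x=1 → posterior Normal(-470/143, 63/143)
obs 5: x=-1/2 → posterior Normal(-967/340, 63/170)

mu_0=-967/340, tau_0^2=63/170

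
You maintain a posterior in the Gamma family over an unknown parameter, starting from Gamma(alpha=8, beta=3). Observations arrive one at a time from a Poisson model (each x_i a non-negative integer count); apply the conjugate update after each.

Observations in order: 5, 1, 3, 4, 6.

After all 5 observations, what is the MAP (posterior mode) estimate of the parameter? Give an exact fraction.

obs 1: x=5 → posterior Gamma(13, 4)
obs 2: x=1 → posterior Gamma(14, 5)
obs 3: x=3 → posterior Gamma(17, 6)
obs 4: x=4 → posterior Gamma(21, 7)
obs 5: x=6 → posterior Gamma(27, 8)

13/4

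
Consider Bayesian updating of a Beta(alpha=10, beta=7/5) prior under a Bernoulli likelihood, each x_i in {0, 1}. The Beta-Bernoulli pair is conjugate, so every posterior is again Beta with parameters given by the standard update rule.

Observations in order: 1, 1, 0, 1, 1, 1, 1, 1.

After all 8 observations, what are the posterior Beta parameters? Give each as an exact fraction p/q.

alpha=17, beta=12/5

obs 1: x=1 → posterior Beta(11, 7/5)
obs 2: x=1 → posterior Beta(12, 7/5)
obs 3: x=0 → posterior Beta(12, 12/5)
obs 4: x=1 → posterior Beta(13, 12/5)
obs 5: x=1 → posterior Beta(14, 12/5)
obs 6: x=1 → posterior Beta(15, 12/5)
obs 7: x=1 → posterior Beta(16, 12/5)
obs 8: x=1 → posterior Beta(17, 12/5)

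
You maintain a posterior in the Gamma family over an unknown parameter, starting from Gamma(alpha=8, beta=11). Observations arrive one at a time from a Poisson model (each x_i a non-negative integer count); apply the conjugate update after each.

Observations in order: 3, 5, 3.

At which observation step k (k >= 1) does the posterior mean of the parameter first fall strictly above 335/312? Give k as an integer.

k = 2

obs 1: x=3 → posterior Gamma(11, 12)
obs 2: x=5 → posterior Gamma(16, 13)
obs 3: x=3 → posterior Gamma(19, 14)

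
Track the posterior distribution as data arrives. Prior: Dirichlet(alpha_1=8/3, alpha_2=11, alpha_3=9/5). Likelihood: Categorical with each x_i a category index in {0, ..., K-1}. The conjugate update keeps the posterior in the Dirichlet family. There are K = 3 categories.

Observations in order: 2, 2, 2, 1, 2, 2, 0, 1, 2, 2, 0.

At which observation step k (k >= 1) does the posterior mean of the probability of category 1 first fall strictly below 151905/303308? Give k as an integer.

k = 11

obs 1: x=2 → posterior Dirichlet(8/3, 11, 14/5)
obs 2: x=2 → posterior Dirichlet(8/3, 11, 19/5)
obs 3: x=2 → posterior Dirichlet(8/3, 11, 24/5)
obs 4: x=1 → posterior Dirichlet(8/3, 12, 24/5)
obs 5: x=2 → posterior Dirichlet(8/3, 12, 29/5)
obs 6: x=2 → posterior Dirichlet(8/3, 12, 34/5)
obs 7: x=0 → posterior Dirichlet(11/3, 12, 34/5)
obs 8: x=1 → posterior Dirichlet(11/3, 13, 34/5)
obs 9: x=2 → posterior Dirichlet(11/3, 13, 39/5)
obs 10: x=2 → posterior Dirichlet(11/3, 13, 44/5)
obs 11: x=0 → posterior Dirichlet(14/3, 13, 44/5)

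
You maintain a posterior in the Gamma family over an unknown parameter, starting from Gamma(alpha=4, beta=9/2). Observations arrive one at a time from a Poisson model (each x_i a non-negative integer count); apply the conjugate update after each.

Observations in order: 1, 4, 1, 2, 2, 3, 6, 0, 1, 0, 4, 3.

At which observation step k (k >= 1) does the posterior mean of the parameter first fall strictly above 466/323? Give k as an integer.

obs 1: x=1 → posterior Gamma(5, 11/2)
obs 2: x=4 → posterior Gamma(9, 13/2)
obs 3: x=1 → posterior Gamma(10, 15/2)
obs 4: x=2 → posterior Gamma(12, 17/2)
obs 5: x=2 → posterior Gamma(14, 19/2)
obs 6: x=3 → posterior Gamma(17, 21/2)
obs 7: x=6 → posterior Gamma(23, 23/2)
obs 8: x=0 → posterior Gamma(23, 25/2)
obs 9: x=1 → posterior Gamma(24, 27/2)
obs 10: x=0 → posterior Gamma(24, 29/2)
obs 11: x=4 → posterior Gamma(28, 31/2)
obs 12: x=3 → posterior Gamma(31, 33/2)

k = 5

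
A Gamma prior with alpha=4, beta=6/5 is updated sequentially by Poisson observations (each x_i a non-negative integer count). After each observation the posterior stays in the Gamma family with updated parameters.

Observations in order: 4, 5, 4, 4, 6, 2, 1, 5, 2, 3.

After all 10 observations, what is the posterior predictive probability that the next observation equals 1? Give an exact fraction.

1692587292224992709663774726155411561342106077368284740996862705873715200/15795131119268516294472945025923847269465695393986761125816723595577514461

obs 1: x=4 → posterior Gamma(8, 11/5)
obs 2: x=5 → posterior Gamma(13, 16/5)
obs 3: x=4 → posterior Gamma(17, 21/5)
obs 4: x=4 → posterior Gamma(21, 26/5)
obs 5: x=6 → posterior Gamma(27, 31/5)
obs 6: x=2 → posterior Gamma(29, 36/5)
obs 7: x=1 → posterior Gamma(30, 41/5)
obs 8: x=5 → posterior Gamma(35, 46/5)
obs 9: x=2 → posterior Gamma(37, 51/5)
obs 10: x=3 → posterior Gamma(40, 56/5)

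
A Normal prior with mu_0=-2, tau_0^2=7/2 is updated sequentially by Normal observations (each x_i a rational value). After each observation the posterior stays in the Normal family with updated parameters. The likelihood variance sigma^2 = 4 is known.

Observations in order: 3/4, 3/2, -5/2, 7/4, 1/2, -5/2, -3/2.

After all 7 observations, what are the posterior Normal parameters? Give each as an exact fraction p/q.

obs 1: x=3/4 → posterior Normal(-43/60, 28/15)
obs 2: x=3/2 → posterior Normal(-1/88, 14/11)
obs 3: x=-5/2 → posterior Normal(-71/116, 28/29)
obs 4: x=7/4 → posterior Normal(-11/72, 7/9)
obs 5: x=1/2 → posterior Normal(-2/43, 28/43)
obs 6: x=-5/2 → posterior Normal(-39/100, 14/25)
obs 7: x=-3/2 → posterior Normal(-10/19, 28/57)

mu_0=-10/19, tau_0^2=28/57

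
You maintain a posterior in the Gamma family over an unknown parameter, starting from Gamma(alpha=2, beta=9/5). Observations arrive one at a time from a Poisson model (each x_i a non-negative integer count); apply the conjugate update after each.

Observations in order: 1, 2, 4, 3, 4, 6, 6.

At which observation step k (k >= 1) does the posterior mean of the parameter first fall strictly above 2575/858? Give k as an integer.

obs 1: x=1 → posterior Gamma(3, 14/5)
obs 2: x=2 → posterior Gamma(5, 19/5)
obs 3: x=4 → posterior Gamma(9, 24/5)
obs 4: x=3 → posterior Gamma(12, 29/5)
obs 5: x=4 → posterior Gamma(16, 34/5)
obs 6: x=6 → posterior Gamma(22, 39/5)
obs 7: x=6 → posterior Gamma(28, 44/5)

k = 7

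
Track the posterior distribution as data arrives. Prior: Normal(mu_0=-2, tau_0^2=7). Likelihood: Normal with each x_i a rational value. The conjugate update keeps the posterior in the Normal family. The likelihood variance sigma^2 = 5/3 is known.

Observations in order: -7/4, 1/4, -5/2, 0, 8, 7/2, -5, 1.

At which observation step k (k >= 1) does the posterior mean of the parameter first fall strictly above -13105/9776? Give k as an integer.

k = 2

obs 1: x=-7/4 → posterior Normal(-187/104, 35/26)
obs 2: x=1/4 → posterior Normal(-83/94, 35/47)
obs 3: x=-5/2 → posterior Normal(-47/34, 35/68)
obs 4: x=0 → posterior Normal(-94/89, 35/89)
obs 5: x=8 → posterior Normal(37/55, 7/22)
obs 6: x=7/2 → posterior Normal(295/262, 35/131)
obs 7: x=-5 → posterior Normal(85/304, 35/152)
obs 8: x=1 → posterior Normal(127/346, 35/173)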